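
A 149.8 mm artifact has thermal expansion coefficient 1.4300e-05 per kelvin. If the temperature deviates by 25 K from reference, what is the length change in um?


dL = L * alpha * dT
= 149.8 * 1.4300e-05 * 25
= 0.0535535 mm
dL_um = 0.0535535 * 1000 = 53.5535 um

53.5535


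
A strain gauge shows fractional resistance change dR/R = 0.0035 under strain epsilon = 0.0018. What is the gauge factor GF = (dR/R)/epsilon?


GF = (dR/R) / epsilon
= 0.0035 / 0.0018
= 1.9444

1.9444


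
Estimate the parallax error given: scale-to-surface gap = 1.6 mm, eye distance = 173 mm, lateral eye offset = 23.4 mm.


error = h * offset / d
= 1.6 * 23.4 / 173
= 0.2164

0.2164


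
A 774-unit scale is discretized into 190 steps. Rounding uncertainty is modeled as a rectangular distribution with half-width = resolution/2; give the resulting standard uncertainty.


resolution = range / divisions
resolution = 774 / 190 = 4.0736842
u_res = resolution / (2*sqrt(3))
u_res = 4.0736842 / 3.4641016
u_res = 1.1760

1.1760


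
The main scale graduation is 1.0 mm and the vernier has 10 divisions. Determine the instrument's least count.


LC = MSD / n_div
= 1.0 / 10
= 0.1000

0.1000


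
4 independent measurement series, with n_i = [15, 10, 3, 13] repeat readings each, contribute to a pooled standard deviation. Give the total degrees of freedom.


nu = sum_i (n_i - 1)
nu = ((15 - 1) + (10 - 1) + (3 - 1) + (13 - 1))
nu = 14 + 9 + 2 + 12
nu = 37

37


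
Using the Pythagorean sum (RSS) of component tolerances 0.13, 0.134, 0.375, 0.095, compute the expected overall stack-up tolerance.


RSS = sqrt(0.13^2 + 0.134^2 + 0.375^2 + 0.095^2)
= sqrt(0.184506)
= 0.4295

0.4295


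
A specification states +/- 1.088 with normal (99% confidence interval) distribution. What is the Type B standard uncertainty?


u_B = half_width / 2.576
u_B = 1.088 / 2.576
u_B = 0.4224

0.4224


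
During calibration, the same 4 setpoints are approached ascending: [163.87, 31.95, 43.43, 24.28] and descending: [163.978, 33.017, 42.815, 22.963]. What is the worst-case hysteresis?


|163.87 - 163.978| = 0.1080
|31.95 - 33.017| = 1.0670
|43.43 - 42.815| = 0.6150
|24.28 - 22.963| = 1.3170
hysteresis = max(diffs) = 1.3170

1.3170


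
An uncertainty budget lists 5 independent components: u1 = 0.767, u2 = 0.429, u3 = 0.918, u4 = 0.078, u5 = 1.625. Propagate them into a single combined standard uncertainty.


uc = sqrt(0.767^2 + 0.429^2 + 0.918^2 + 0.078^2 + 1.625^2)
uc = sqrt(4.261763)
uc = 2.0644

2.0644


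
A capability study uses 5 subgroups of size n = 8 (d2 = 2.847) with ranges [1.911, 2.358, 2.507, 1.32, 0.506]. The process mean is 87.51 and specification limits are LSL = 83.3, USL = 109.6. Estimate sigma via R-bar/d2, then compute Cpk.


R_bar = (1.911 + 2.358 + 2.507 + 1.32 + 0.506) / 5 = 1.7204
sigma = R_bar / d2 = 1.7204 / 2.847 = 0.60428521
Cp = (USL - LSL)/(6*sigma) = (109.6 - 83.3)/(6*0.60428521) = 7.2537
Cpu = (109.6 - 87.51)/(3*0.60428521) = 12.1852
Cpl = (87.51 - 83.3)/(3*0.60428521) = 2.3223
Cpk = min(Cpu, Cpl) = 2.3223

2.3223


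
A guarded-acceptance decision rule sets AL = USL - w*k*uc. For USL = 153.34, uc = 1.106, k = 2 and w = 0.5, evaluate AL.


U = k * uc = 2 * 1.106 = 2.212
guard band g = w * U = 0.5 * 2.212 = 1.106
AL = USL - g = 153.34 - 1.106
AL = 152.2340

152.2340


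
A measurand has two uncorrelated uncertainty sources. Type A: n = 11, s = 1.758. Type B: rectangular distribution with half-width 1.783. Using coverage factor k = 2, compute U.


u_A = s / sqrt(n) = 1.758 / sqrt(11) = 0.53005694
u_B = half_width / sqrt(3) = 1.783 / sqrt(3) = 1.0294155
uc = sqrt(u_A^2 + u_B^2) = sqrt(0.53005694^2 + 1.0294155^2) = 1.1578673
U = k * uc = 2 * 1.1578673
U = 2.3157

2.3157


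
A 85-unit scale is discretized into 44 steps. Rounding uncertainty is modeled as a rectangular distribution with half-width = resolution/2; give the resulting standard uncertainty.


resolution = range / divisions
resolution = 85 / 44 = 1.9318182
u_res = resolution / (2*sqrt(3))
u_res = 1.9318182 / 3.4641016
u_res = 0.5577

0.5577


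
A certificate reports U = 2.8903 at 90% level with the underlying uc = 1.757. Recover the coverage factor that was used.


k = U / uc
k = 2.8903 / 1.757
k = 1.645

1.645


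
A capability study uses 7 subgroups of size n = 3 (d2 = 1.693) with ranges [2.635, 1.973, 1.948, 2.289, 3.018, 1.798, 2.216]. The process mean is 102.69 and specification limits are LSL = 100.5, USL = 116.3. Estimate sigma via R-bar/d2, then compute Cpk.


R_bar = (2.635 + 1.973 + 1.948 + 2.289 + 3.018 + 1.798 + 2.216) / 7 = 2.2681429
sigma = R_bar / d2 = 2.2681429 / 1.693 = 1.3397182
Cp = (USL - LSL)/(6*sigma) = (116.3 - 100.5)/(6*1.3397182) = 1.9656
Cpu = (116.3 - 102.69)/(3*1.3397182) = 3.3863
Cpl = (102.69 - 100.5)/(3*1.3397182) = 0.5449
Cpk = min(Cpu, Cpl) = 0.5449

0.5449


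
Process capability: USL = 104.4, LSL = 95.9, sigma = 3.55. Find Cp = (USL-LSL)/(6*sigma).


Cp = (USL - LSL) / (6 * sigma)
= (104.4 - 95.9) / (6 * 3.55)
= 8.5000 / 21.3000
= 0.3991

0.3991


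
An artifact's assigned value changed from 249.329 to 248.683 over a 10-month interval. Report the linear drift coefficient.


rate = (v2 - v1) / months
= (248.683 - 249.329) / 10
= -0.6460 / 10
= -0.0646

-0.0646


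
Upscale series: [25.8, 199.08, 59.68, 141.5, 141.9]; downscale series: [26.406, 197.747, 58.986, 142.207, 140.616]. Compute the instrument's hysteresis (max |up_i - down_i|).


|25.8 - 26.406| = 0.6060
|199.08 - 197.747| = 1.3330
|59.68 - 58.986| = 0.6940
|141.5 - 142.207| = 0.7070
|141.9 - 140.616| = 1.2840
hysteresis = max(diffs) = 1.3330

1.3330


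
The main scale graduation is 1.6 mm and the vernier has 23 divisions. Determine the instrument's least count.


LC = MSD / n_div
= 1.6 / 23
= 0.0696

0.0696


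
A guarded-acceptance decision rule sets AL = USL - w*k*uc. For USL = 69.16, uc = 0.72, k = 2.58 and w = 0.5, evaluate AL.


U = k * uc = 2.58 * 0.72 = 1.8576
guard band g = w * U = 0.5 * 1.8576 = 0.9288
AL = USL - g = 69.16 - 0.9288
AL = 68.2312

68.2312


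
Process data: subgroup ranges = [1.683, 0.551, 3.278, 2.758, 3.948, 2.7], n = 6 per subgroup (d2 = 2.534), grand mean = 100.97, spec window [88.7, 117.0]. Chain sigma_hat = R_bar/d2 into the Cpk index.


R_bar = (1.683 + 0.551 + 3.278 + 2.758 + 3.948 + 2.7) / 6 = 2.4863333
sigma = R_bar / d2 = 2.4863333 / 2.534 = 0.98118915
Cp = (USL - LSL)/(6*sigma) = (117.0 - 88.7)/(6*0.98118915) = 4.8071
Cpu = (117.0 - 100.97)/(3*0.98118915) = 5.4458
Cpl = (100.97 - 88.7)/(3*0.98118915) = 4.1684
Cpk = min(Cpu, Cpl) = 4.1684

4.1684


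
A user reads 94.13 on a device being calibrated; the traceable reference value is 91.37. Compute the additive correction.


Correction = standard - reading
= 91.37 - 94.13
= -2.7600

-2.7600


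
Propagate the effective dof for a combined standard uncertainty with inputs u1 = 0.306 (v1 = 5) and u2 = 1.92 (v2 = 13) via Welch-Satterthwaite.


uc = sqrt(u1^2 + u2^2) = sqrt(0.306^2 + 1.92^2) = 1.9442315
v_eff = uc^4 / (u1^4/v1 + u2^4/v2)
= 1.9442315^4 / (0.306^4/5 + 1.92^4/13)
= 14.288673 / 1.0471032
v_eff = 13.6459

13.6459


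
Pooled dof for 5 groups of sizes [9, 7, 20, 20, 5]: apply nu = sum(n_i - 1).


nu = sum_i (n_i - 1)
nu = ((9 - 1) + (7 - 1) + (20 - 1) + (20 - 1) + (5 - 1))
nu = 8 + 6 + 19 + 19 + 4
nu = 56

56


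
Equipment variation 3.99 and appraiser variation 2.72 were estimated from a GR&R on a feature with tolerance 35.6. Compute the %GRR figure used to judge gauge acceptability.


GRR = sqrt(EV^2 + AV^2) = sqrt(3.99^2 + 2.72^2) = 4.8289233
%GRR = GRR / tol * 100 = 4.8289233 / 35.6 * 100
%GRR = 13.5644

13.5644


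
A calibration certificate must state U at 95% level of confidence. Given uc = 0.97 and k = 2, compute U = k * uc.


U = k * uc
U = 2 * 0.97
U = 1.9400

1.9400


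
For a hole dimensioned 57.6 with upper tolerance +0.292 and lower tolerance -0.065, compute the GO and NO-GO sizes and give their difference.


GO = nominal - lower_tol (smallest hole = maximum material condition)
GO = 57.6 - 0.065 = 57.535
NO-GO = nominal + upper_tol (largest hole = least material condition)
NO-GO = 57.6 + 0.292 = 57.892
spread = NO-GO - GO = 57.892 - 57.535 = 0.3570

0.3570


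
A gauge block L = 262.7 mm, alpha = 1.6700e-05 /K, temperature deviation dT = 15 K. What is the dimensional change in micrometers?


dL = L * alpha * dT
= 262.7 * 1.6700e-05 * 15
= 0.0658063 mm
dL_um = 0.0658063 * 1000 = 65.8063 um

65.8063


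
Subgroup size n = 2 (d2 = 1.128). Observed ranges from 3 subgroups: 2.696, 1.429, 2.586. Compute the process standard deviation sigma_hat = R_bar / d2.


R_bar = (2.696 + 1.429 + 2.586) / 3
R_bar = 6.711 / 3 = 2.237
sigma_hat = R_bar / d2 = 2.237 / 1.128 = 1.9832

1.9832


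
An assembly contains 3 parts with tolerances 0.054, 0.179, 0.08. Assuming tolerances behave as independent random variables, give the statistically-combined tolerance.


RSS = sqrt(0.054^2 + 0.179^2 + 0.08^2)
= sqrt(0.041357)
= 0.2034

0.2034


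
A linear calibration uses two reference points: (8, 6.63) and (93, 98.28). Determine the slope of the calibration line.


slope = (y2 - y1) / (x2 - x1)
= (98.28 - 6.63) / (93 - 8)
= 91.6500 / 85
= 1.0782

1.0782


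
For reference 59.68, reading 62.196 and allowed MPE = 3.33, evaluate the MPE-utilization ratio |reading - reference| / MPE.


e = indication - reference = 62.196 - 59.68 = 2.5160
|e| = 2.5160
ratio = |e| / MPE = 2.5160 / 3.33
ratio = 0.7556

0.7556


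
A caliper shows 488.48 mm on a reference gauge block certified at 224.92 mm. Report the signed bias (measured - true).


Systematic error = measured - true
= 488.48 - 224.92
= 263.5600

263.5600


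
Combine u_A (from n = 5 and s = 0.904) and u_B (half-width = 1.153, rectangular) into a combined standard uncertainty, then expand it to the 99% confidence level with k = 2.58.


u_A = s / sqrt(n) = 0.904 / sqrt(5) = 0.40428109
u_B = half_width / sqrt(3) = 1.153 / sqrt(3) = 0.66568486
uc = sqrt(u_A^2 + u_B^2) = sqrt(0.40428109^2 + 0.66568486^2) = 0.77883216
U = k * uc = 2.58 * 0.77883216
U = 2.0094

2.0094


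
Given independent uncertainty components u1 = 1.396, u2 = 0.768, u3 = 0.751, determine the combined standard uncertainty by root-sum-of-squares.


uc = sqrt(1.396^2 + 0.768^2 + 0.751^2)
uc = sqrt(3.102641)
uc = 1.7614

1.7614


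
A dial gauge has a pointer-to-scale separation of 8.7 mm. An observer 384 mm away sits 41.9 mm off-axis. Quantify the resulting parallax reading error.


error = h * offset / d
= 8.7 * 41.9 / 384
= 0.9493

0.9493


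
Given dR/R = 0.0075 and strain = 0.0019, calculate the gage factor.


GF = (dR/R) / epsilon
= 0.0075 / 0.0019
= 3.9474

3.9474


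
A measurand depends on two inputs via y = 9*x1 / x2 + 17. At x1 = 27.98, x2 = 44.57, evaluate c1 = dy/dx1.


y = 9*x1 / x2 + 17
dy/dx1 = 9/x2
Evaluate at x2 = 44.57: c1 = 9 / 44.57
c1 = 0.2019

0.2019


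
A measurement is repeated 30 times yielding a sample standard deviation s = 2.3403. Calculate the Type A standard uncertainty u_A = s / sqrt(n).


u_A = s / sqrt(n)
u_A = 2.3403 / sqrt(30)
u_A = 2.3403 / 5.4772256
u_A = 0.4273

0.4273


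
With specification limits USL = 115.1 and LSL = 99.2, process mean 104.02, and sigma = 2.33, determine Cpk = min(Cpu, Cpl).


Cpu = (USL - mean) / (3*sigma) = (115.1 - 104.02) / (3*2.33) = 1.5851
Cpl = (mean - LSL) / (3*sigma) = (104.02 - 99.2) / (3*2.33) = 0.6896
Cpk = min(Cpu, Cpl) = 0.6896

0.6896


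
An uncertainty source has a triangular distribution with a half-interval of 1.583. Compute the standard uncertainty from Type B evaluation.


u_B = half_width / sqrt(6)
u_B = 1.583 / 2.4494897
u_B = 0.6463

0.6463


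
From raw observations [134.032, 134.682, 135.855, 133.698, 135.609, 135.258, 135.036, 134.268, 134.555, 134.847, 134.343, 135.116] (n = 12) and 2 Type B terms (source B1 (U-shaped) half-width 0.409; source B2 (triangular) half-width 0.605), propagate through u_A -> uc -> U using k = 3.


mean = (134.032 + 134.682 + 135.855 + 133.698 + 135.609 + 135.258 + 135.036 + 134.268 + 134.555 + 134.847 + 134.343 + 135.116) / 12 = 134.7749167
s = sqrt(sum((x - mean)^2)/(n-1)) = 0.63942665
u_A = s / sqrt(n) = 0.63942665 / sqrt(12) = 0.18458657
u_B1 = 0.409 / sqrt(2) = 0.28920667
u_B2 = 0.605 / sqrt(6) = 0.24699022
uc = sqrt(0.18458657^2 + 0.28920667^2 + 0.24699022^2) = 0.42274918
U = k * uc = 3 * 0.42274918
U = 1.2682

1.2682


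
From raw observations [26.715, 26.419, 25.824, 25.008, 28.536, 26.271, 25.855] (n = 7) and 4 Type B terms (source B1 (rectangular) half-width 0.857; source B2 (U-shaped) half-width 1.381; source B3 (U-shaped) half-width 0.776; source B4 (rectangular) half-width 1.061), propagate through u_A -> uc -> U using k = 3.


mean = (26.715 + 26.419 + 25.824 + 25.008 + 28.536 + 26.271 + 25.855) / 7 = 26.37542857
s = sqrt(sum((x - mean)^2)/(n-1)) = 1.0985568
u_A = s / sqrt(n) = 1.0985568 / sqrt(7) = 0.41521544
u_B1 = 0.857 / sqrt(3) = 0.49478918
u_B2 = 1.381 / sqrt(2) = 0.97651446
u_B3 = 0.776 / sqrt(2) = 0.54871486
u_B4 = 1.061 / sqrt(3) = 0.61256864
uc = sqrt(0.41521544^2 + 0.49478918^2 + 0.97651446^2 + 0.54871486^2 + 0.61256864^2) = 1.4307792
U = k * uc = 3 * 1.4307792
U = 4.2923

4.2923


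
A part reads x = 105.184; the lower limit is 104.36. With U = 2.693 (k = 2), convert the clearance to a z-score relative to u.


u = U / k = 2.693 / 2 = 1.3465
margin = |LSL - x| = |104.36 - 105.184| = 0.824
z = margin / u = 0.824 / 1.3465
z = 0.6120

0.6120


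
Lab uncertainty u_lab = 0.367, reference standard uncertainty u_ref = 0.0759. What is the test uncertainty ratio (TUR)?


TUR = u_lab / u_ref
= 0.367 / 0.0759
= 4.8353

4.8353


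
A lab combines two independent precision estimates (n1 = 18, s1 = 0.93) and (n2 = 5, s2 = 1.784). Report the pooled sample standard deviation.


s_p = sqrt(((n1-1)*s1^2 + (n2-1)*s2^2) / (n1+n2-2))
numerator = (18-1)*0.93^2 + (5-1)*1.784^2 = 14.7033 + 12.730624 = 27.433924
denominator = 18 + 5 - 2 = 21
s_p^2 = 27.433924 / 21 = 1.3063773
s_p = sqrt(1.3063773) = 1.1430

1.1430


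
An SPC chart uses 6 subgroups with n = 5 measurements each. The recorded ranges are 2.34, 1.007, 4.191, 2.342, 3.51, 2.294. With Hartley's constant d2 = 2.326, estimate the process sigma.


R_bar = (2.34 + 1.007 + 4.191 + 2.342 + 3.51 + 2.294) / 6
R_bar = 15.684 / 6 = 2.614
sigma_hat = R_bar / d2 = 2.614 / 2.326 = 1.1238

1.1238


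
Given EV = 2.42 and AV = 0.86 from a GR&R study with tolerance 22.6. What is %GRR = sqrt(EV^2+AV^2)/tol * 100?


GRR = sqrt(EV^2 + AV^2) = sqrt(2.42^2 + 0.86^2) = 2.5682679
%GRR = GRR / tol * 100 = 2.5682679 / 22.6 * 100
%GRR = 11.3640

11.3640


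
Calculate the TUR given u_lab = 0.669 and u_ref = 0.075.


TUR = u_lab / u_ref
= 0.669 / 0.075
= 8.9200

8.9200


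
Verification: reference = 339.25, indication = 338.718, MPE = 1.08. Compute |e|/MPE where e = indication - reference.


e = indication - reference = 338.718 - 339.25 = -0.5320
|e| = 0.5320
ratio = |e| / MPE = 0.5320 / 1.08
ratio = 0.4926

0.4926


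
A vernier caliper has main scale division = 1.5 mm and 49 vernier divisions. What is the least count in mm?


LC = MSD / n_div
= 1.5 / 49
= 0.0306

0.0306


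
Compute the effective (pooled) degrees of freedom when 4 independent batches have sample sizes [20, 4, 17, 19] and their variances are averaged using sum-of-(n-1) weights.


nu = sum_i (n_i - 1)
nu = ((20 - 1) + (4 - 1) + (17 - 1) + (19 - 1))
nu = 19 + 3 + 16 + 18
nu = 56

56


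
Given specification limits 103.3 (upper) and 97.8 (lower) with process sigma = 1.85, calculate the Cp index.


Cp = (USL - LSL) / (6 * sigma)
= (103.3 - 97.8) / (6 * 1.85)
= 5.5000 / 11.1000
= 0.4955

0.4955


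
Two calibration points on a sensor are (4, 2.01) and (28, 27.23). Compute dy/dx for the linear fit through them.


slope = (y2 - y1) / (x2 - x1)
= (27.23 - 2.01) / (28 - 4)
= 25.2200 / 24
= 1.0508

1.0508


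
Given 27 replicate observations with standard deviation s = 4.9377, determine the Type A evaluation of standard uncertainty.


u_A = s / sqrt(n)
u_A = 4.9377 / sqrt(27)
u_A = 4.9377 / 5.1961524
u_A = 0.9503

0.9503


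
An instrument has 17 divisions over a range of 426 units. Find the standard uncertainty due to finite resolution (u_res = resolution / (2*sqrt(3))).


resolution = range / divisions
resolution = 426 / 17 = 25.058824
u_res = resolution / (2*sqrt(3))
u_res = 25.058824 / 3.4641016
u_res = 7.2339

7.2339


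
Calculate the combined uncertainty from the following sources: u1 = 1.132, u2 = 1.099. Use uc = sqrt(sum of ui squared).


uc = sqrt(1.132^2 + 1.099^2)
uc = sqrt(2.489225)
uc = 1.5777

1.5777


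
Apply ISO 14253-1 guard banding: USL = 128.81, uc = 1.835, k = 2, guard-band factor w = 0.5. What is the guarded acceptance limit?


U = k * uc = 2 * 1.835 = 3.67
guard band g = w * U = 0.5 * 3.67 = 1.835
AL = USL - g = 128.81 - 1.835
AL = 126.9750

126.9750


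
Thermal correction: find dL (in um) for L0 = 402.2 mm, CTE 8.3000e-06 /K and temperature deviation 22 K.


dL = L * alpha * dT
= 402.2 * 8.3000e-06 * 22
= 0.0734417 mm
dL_um = 0.0734417 * 1000 = 73.4417 um

73.4417


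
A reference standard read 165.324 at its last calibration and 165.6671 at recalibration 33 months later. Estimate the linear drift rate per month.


rate = (v2 - v1) / months
= (165.6671 - 165.324) / 33
= 0.3431 / 33
= 0.0104

0.0104


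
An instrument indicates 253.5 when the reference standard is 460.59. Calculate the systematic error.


Systematic error = measured - true
= 253.5 - 460.59
= -207.0900

-207.0900


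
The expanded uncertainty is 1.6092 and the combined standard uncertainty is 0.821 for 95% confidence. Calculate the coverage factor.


k = U / uc
k = 1.6092 / 0.821
k = 1.96

1.96


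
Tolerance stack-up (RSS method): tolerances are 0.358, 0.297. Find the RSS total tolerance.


RSS = sqrt(0.358^2 + 0.297^2)
= sqrt(0.216373)
= 0.4652

0.4652


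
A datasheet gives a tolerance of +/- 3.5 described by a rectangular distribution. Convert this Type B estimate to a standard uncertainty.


u_B = half_width / sqrt(3)
u_B = 3.5 / 1.7320508
u_B = 2.0207

2.0207


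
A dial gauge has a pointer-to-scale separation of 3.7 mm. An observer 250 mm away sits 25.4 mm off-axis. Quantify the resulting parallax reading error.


error = h * offset / d
= 3.7 * 25.4 / 250
= 0.3759

0.3759


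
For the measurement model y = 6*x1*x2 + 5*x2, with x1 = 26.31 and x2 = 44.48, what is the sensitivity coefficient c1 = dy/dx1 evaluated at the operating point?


y = 6*x1*x2 + 5*x2
dy/dx1 = 6*x2
Evaluate at x2 = 44.48: c1 = 6 * 44.48
c1 = 266.8800

266.8800


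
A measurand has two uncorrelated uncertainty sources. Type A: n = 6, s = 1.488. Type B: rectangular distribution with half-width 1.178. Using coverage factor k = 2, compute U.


u_A = s / sqrt(n) = 1.488 / sqrt(6) = 0.60747346
u_B = half_width / sqrt(3) = 1.178 / sqrt(3) = 0.68011862
uc = sqrt(u_A^2 + u_B^2) = sqrt(0.60747346^2 + 0.68011862^2) = 0.91191301
U = k * uc = 2 * 0.91191301
U = 1.8238

1.8238


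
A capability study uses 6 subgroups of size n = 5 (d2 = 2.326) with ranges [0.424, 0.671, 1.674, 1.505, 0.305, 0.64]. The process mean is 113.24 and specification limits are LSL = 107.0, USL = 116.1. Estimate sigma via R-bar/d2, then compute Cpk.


R_bar = (0.424 + 0.671 + 1.674 + 1.505 + 0.305 + 0.64) / 6 = 0.86983333
sigma = R_bar / d2 = 0.86983333 / 2.326 = 0.37396102
Cp = (USL - LSL)/(6*sigma) = (116.1 - 107.0)/(6*0.37396102) = 4.0557
Cpu = (116.1 - 113.24)/(3*0.37396102) = 2.5493
Cpl = (113.24 - 107.0)/(3*0.37396102) = 5.5621
Cpk = min(Cpu, Cpl) = 2.5493

2.5493


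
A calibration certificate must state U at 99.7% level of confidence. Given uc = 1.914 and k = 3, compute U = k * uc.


U = k * uc
U = 3 * 1.914
U = 5.7420

5.7420


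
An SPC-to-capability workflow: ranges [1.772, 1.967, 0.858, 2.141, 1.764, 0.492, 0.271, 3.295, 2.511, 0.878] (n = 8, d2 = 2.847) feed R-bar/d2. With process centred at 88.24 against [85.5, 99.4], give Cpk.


R_bar = (1.772 + 1.967 + 0.858 + 2.141 + 1.764 + 0.492 + 0.271 + 3.295 + 2.511 + 0.878) / 10 = 1.5949
sigma = R_bar / d2 = 1.5949 / 2.847 = 0.56020372
Cp = (USL - LSL)/(6*sigma) = (99.4 - 85.5)/(6*0.56020372) = 4.1354
Cpu = (99.4 - 88.24)/(3*0.56020372) = 6.6404
Cpl = (88.24 - 85.5)/(3*0.56020372) = 1.6304
Cpk = min(Cpu, Cpl) = 1.6304

1.6304


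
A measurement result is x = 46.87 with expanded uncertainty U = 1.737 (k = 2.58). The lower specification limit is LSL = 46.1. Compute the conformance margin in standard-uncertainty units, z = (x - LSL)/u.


u = U / k = 1.737 / 2.58 = 0.67325581
margin = |LSL - x| = |46.1 - 46.87| = 0.77
z = margin / u = 0.77 / 0.67325581
z = 1.1437

1.1437


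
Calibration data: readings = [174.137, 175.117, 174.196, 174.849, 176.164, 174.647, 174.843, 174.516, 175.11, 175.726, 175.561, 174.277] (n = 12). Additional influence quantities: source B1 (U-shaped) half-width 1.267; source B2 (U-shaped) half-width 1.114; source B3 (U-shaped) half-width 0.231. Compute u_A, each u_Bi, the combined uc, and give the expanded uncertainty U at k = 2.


mean = (174.137 + 175.117 + 174.196 + 174.849 + 176.164 + 174.647 + 174.843 + 174.516 + 175.11 + 175.726 + 175.561 + 174.277) / 12 = 174.9285833
s = sqrt(sum((x - mean)^2)/(n-1)) = 0.63828655
u_A = s / sqrt(n) = 0.63828655 / sqrt(12) = 0.18425746
u_B1 = 1.267 / sqrt(2) = 0.89590429
u_B2 = 1.114 / sqrt(2) = 0.78771695
u_B3 = 0.231 / sqrt(2) = 0.16334167
uc = sqrt(0.18425746^2 + 0.89590429^2 + 0.78771695^2 + 0.16334167^2) = 1.2181025
U = k * uc = 2 * 1.2181025
U = 2.4362

2.4362


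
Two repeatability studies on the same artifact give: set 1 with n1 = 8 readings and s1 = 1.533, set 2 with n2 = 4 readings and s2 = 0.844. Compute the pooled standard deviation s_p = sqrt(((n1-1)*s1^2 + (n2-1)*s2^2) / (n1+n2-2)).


s_p = sqrt(((n1-1)*s1^2 + (n2-1)*s2^2) / (n1+n2-2))
numerator = (8-1)*1.533^2 + (4-1)*0.844^2 = 16.450623 + 2.137008 = 18.587631
denominator = 8 + 4 - 2 = 10
s_p^2 = 18.587631 / 10 = 1.8587631
s_p = sqrt(1.8587631) = 1.3634

1.3634


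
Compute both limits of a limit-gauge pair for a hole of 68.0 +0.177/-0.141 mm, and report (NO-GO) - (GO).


GO = nominal - lower_tol (smallest hole = maximum material condition)
GO = 68.0 - 0.141 = 67.859
NO-GO = nominal + upper_tol (largest hole = least material condition)
NO-GO = 68.0 + 0.177 = 68.177
spread = NO-GO - GO = 68.177 - 67.859 = 0.3180

0.3180


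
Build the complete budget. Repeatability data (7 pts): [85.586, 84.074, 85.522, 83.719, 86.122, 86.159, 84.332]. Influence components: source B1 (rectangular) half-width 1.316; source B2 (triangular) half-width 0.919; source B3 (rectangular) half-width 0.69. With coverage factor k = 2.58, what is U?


mean = (85.586 + 84.074 + 85.522 + 83.719 + 86.122 + 86.159 + 84.332) / 7 = 85.07342857
s = sqrt(sum((x - mean)^2)/(n-1)) = 1.01036
u_A = s / sqrt(n) = 1.01036 / sqrt(7) = 0.38188018
u_B1 = 1.316 / sqrt(3) = 0.75979295
u_B2 = 0.919 / sqrt(6) = 0.37518018
u_B3 = 0.69 / sqrt(3) = 0.39837169
uc = sqrt(0.38188018^2 + 0.75979295^2 + 0.37518018^2 + 0.39837169^2) = 1.011226
U = k * uc = 2.58 * 1.011226
U = 2.6090

2.6090


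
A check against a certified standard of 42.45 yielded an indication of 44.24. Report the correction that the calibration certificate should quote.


Correction = standard - reading
= 42.45 - 44.24
= -1.7900

-1.7900


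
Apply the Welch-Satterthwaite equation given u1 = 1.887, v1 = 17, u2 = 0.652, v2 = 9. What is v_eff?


uc = sqrt(u1^2 + u2^2) = sqrt(1.887^2 + 0.652^2) = 1.9964651
v_eff = uc^4 / (u1^4/v1 + u2^4/v2)
= 1.9964651^4 / (1.887^4/17 + 0.652^4/9)
= 15.887183 / 0.76590726
v_eff = 20.7430

20.7430


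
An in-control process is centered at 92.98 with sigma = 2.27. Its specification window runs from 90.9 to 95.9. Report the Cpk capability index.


Cpu = (USL - mean) / (3*sigma) = (95.9 - 92.98) / (3*2.27) = 0.4288
Cpl = (mean - LSL) / (3*sigma) = (92.98 - 90.9) / (3*2.27) = 0.3054
Cpk = min(Cpu, Cpl) = 0.3054

0.3054


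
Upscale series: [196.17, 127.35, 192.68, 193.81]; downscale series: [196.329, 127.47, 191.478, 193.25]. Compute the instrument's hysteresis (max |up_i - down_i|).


|196.17 - 196.329| = 0.1590
|127.35 - 127.47| = 0.1200
|192.68 - 191.478| = 1.2020
|193.81 - 193.25| = 0.5600
hysteresis = max(diffs) = 1.2020

1.2020


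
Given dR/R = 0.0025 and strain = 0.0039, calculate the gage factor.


GF = (dR/R) / epsilon
= 0.0025 / 0.0039
= 0.6410

0.6410


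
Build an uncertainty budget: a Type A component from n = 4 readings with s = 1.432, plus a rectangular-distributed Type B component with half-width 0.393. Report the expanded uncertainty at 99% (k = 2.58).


u_A = s / sqrt(n) = 1.432 / sqrt(4) = 0.716
u_B = half_width / sqrt(3) = 0.393 / sqrt(3) = 0.22689866
uc = sqrt(u_A^2 + u_B^2) = sqrt(0.716^2 + 0.22689866^2) = 0.75109187
U = k * uc = 2.58 * 0.75109187
U = 1.9378

1.9378


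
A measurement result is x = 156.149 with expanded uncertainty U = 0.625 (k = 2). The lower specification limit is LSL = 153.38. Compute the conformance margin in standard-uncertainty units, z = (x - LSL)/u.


u = U / k = 0.625 / 2 = 0.3125
margin = |LSL - x| = |153.38 - 156.149| = 2.769
z = margin / u = 2.769 / 0.3125
z = 8.8608

8.8608


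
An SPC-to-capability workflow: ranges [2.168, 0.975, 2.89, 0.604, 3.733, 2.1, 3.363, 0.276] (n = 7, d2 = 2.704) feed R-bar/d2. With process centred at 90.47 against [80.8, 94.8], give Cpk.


R_bar = (2.168 + 0.975 + 2.89 + 0.604 + 3.733 + 2.1 + 3.363 + 0.276) / 8 = 2.013625
sigma = R_bar / d2 = 2.013625 / 2.704 = 0.7446838
Cp = (USL - LSL)/(6*sigma) = (94.8 - 80.8)/(6*0.7446838) = 3.1333
Cpu = (94.8 - 90.47)/(3*0.7446838) = 1.9382
Cpl = (90.47 - 80.8)/(3*0.7446838) = 4.3285
Cpk = min(Cpu, Cpl) = 1.9382

1.9382


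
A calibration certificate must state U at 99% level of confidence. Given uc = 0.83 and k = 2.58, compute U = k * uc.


U = k * uc
U = 2.58 * 0.83
U = 2.1414

2.1414


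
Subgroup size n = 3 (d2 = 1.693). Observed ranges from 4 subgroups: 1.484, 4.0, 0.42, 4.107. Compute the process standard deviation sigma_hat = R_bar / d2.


R_bar = (1.484 + 4.0 + 0.42 + 4.107) / 4
R_bar = 10.011 / 4 = 2.50275
sigma_hat = R_bar / d2 = 2.50275 / 1.693 = 1.4783

1.4783


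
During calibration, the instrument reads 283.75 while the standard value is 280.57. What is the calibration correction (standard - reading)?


Correction = standard - reading
= 280.57 - 283.75
= -3.1800

-3.1800


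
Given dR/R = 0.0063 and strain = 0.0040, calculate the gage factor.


GF = (dR/R) / epsilon
= 0.0063 / 0.0040
= 1.5750

1.5750


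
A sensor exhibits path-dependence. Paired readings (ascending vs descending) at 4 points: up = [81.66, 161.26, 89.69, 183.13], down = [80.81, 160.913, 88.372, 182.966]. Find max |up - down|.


|81.66 - 80.81| = 0.8500
|161.26 - 160.913| = 0.3470
|89.69 - 88.372| = 1.3180
|183.13 - 182.966| = 0.1640
hysteresis = max(diffs) = 1.3180

1.3180


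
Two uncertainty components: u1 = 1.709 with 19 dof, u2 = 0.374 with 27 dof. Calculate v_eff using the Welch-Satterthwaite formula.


uc = sqrt(u1^2 + u2^2) = sqrt(1.709^2 + 0.374^2) = 1.7494448
v_eff = uc^4 / (u1^4/v1 + u2^4/v2)
= 1.7494448^4 / (1.709^4/19 + 0.374^4/27)
= 9.3670098 / 0.44969188
v_eff = 20.8298

20.8298


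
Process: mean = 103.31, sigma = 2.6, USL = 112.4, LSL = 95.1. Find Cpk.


Cpu = (USL - mean) / (3*sigma) = (112.4 - 103.31) / (3*2.6) = 1.1654
Cpl = (mean - LSL) / (3*sigma) = (103.31 - 95.1) / (3*2.6) = 1.0526
Cpk = min(Cpu, Cpl) = 1.0526

1.0526


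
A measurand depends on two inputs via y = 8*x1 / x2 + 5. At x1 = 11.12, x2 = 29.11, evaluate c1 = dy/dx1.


y = 8*x1 / x2 + 5
dy/dx1 = 8/x2
Evaluate at x2 = 29.11: c1 = 8 / 29.11
c1 = 0.2748

0.2748


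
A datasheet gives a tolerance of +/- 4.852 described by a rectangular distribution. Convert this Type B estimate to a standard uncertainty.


u_B = half_width / sqrt(3)
u_B = 4.852 / 1.7320508
u_B = 2.8013

2.8013


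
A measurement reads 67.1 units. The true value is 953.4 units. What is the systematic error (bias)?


Systematic error = measured - true
= 67.1 - 953.4
= -886.3000

-886.3000


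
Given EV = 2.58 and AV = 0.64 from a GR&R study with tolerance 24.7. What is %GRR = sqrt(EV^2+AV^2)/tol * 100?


GRR = sqrt(EV^2 + AV^2) = sqrt(2.58^2 + 0.64^2) = 2.6581949
%GRR = GRR / tol * 100 = 2.6581949 / 24.7 * 100
%GRR = 10.7619

10.7619


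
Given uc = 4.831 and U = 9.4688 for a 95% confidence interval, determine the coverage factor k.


k = U / uc
k = 9.4688 / 4.831
k = 1.96

1.96


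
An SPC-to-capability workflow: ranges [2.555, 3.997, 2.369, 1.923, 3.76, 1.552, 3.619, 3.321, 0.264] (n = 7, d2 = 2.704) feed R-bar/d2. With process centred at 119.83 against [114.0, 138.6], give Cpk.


R_bar = (2.555 + 3.997 + 2.369 + 1.923 + 3.76 + 1.552 + 3.619 + 3.321 + 0.264) / 9 = 2.5955556
sigma = R_bar / d2 = 2.5955556 / 2.704 = 0.95989482
Cp = (USL - LSL)/(6*sigma) = (138.6 - 114.0)/(6*0.95989482) = 4.2713
Cpu = (138.6 - 119.83)/(3*0.95989482) = 6.5181
Cpl = (119.83 - 114.0)/(3*0.95989482) = 2.0245
Cpk = min(Cpu, Cpl) = 2.0245

2.0245


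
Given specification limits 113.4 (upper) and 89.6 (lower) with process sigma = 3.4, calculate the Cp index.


Cp = (USL - LSL) / (6 * sigma)
= (113.4 - 89.6) / (6 * 3.4)
= 23.8000 / 20.4000
= 1.1667

1.1667


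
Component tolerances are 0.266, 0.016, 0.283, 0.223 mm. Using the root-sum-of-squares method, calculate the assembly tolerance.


RSS = sqrt(0.266^2 + 0.016^2 + 0.283^2 + 0.223^2)
= sqrt(0.20083)
= 0.4481

0.4481


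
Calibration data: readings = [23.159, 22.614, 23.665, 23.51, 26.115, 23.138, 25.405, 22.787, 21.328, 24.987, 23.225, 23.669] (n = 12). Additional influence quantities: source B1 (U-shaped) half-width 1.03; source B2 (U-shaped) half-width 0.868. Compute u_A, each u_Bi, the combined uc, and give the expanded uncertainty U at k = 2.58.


mean = (23.159 + 22.614 + 23.665 + 23.51 + 26.115 + 23.138 + 25.405 + 22.787 + 21.328 + 24.987 + 23.225 + 23.669) / 12 = 23.6335
s = sqrt(sum((x - mean)^2)/(n-1)) = 1.3092099
u_A = s / sqrt(n) = 1.3092099 / sqrt(12) = 0.37793634
u_B1 = 1.03 / sqrt(2) = 0.72831998
u_B2 = 0.868 / sqrt(2) = 0.61376869
uc = sqrt(0.37793634^2 + 0.72831998^2 + 0.61376869^2) = 1.024694
U = k * uc = 2.58 * 1.024694
U = 2.6437

2.6437


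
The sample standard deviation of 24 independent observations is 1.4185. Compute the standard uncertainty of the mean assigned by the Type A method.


u_A = s / sqrt(n)
u_A = 1.4185 / sqrt(24)
u_A = 1.4185 / 4.8989795
u_A = 0.2896

0.2896


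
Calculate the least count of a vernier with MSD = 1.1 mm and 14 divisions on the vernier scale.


LC = MSD / n_div
= 1.1 / 14
= 0.0786

0.0786


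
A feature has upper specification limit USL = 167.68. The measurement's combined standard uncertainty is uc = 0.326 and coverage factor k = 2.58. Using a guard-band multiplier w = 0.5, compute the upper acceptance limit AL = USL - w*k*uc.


U = k * uc = 2.58 * 0.326 = 0.84108
guard band g = w * U = 0.5 * 0.84108 = 0.42054
AL = USL - g = 167.68 - 0.42054
AL = 167.2595

167.2595


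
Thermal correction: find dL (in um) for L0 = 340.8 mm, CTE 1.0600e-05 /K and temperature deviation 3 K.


dL = L * alpha * dT
= 340.8 * 1.0600e-05 * 3
= 0.0108374 mm
dL_um = 0.0108374 * 1000 = 10.8374 um

10.8374


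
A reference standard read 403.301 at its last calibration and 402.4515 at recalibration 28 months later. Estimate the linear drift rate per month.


rate = (v2 - v1) / months
= (402.4515 - 403.301) / 28
= -0.8495 / 28
= -0.0303

-0.0303


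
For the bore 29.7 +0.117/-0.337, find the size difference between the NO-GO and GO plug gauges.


GO = nominal - lower_tol (smallest hole = maximum material condition)
GO = 29.7 - 0.337 = 29.363
NO-GO = nominal + upper_tol (largest hole = least material condition)
NO-GO = 29.7 + 0.117 = 29.817
spread = NO-GO - GO = 29.817 - 29.363 = 0.4540

0.4540


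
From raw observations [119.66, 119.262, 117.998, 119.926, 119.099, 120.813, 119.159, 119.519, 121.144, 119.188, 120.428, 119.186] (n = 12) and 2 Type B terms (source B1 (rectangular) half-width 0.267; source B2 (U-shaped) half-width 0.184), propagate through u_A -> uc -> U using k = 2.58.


mean = (119.66 + 119.262 + 117.998 + 119.926 + 119.099 + 120.813 + 119.159 + 119.519 + 121.144 + 119.188 + 120.428 + 119.186) / 12 = 119.6151667
s = sqrt(sum((x - mean)^2)/(n-1)) = 0.85927219
u_A = s / sqrt(n) = 0.85927219 / sqrt(12) = 0.24805052
u_B1 = 0.267 / sqrt(3) = 0.15415252
u_B2 = 0.184 / sqrt(2) = 0.13010765
uc = sqrt(0.24805052^2 + 0.15415252^2 + 0.13010765^2) = 0.31971872
U = k * uc = 2.58 * 0.31971872
U = 0.8249

0.8249


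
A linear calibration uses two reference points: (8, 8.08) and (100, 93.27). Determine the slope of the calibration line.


slope = (y2 - y1) / (x2 - x1)
= (93.27 - 8.08) / (100 - 8)
= 85.1900 / 92
= 0.9260

0.9260


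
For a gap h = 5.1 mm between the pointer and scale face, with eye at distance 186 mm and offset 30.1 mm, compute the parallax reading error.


error = h * offset / d
= 5.1 * 30.1 / 186
= 0.8253

0.8253


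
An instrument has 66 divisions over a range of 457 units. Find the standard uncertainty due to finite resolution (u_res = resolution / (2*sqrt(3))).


resolution = range / divisions
resolution = 457 / 66 = 6.9242424
u_res = resolution / (2*sqrt(3))
u_res = 6.9242424 / 3.4641016
u_res = 1.9989

1.9989


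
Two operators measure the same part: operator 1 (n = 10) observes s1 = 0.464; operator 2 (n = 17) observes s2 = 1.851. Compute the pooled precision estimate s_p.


s_p = sqrt(((n1-1)*s1^2 + (n2-1)*s2^2) / (n1+n2-2))
numerator = (10-1)*0.464^2 + (17-1)*1.851^2 = 1.937664 + 54.819216 = 56.75688
denominator = 10 + 17 - 2 = 25
s_p^2 = 56.75688 / 25 = 2.2702752
s_p = sqrt(2.2702752) = 1.5067

1.5067


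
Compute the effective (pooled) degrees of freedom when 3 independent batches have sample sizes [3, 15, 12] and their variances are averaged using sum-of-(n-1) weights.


nu = sum_i (n_i - 1)
nu = ((3 - 1) + (15 - 1) + (12 - 1))
nu = 2 + 14 + 11
nu = 27

27


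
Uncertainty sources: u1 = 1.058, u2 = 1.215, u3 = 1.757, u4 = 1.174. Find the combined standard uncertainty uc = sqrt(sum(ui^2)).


uc = sqrt(1.058^2 + 1.215^2 + 1.757^2 + 1.174^2)
uc = sqrt(7.060914)
uc = 2.6572

2.6572


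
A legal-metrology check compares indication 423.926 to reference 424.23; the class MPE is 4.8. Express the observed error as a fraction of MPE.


e = indication - reference = 423.926 - 424.23 = -0.3040
|e| = 0.3040
ratio = |e| / MPE = 0.3040 / 4.8
ratio = 0.0633

0.0633


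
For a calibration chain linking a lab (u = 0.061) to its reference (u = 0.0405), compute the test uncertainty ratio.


TUR = u_lab / u_ref
= 0.061 / 0.0405
= 1.5062

1.5062


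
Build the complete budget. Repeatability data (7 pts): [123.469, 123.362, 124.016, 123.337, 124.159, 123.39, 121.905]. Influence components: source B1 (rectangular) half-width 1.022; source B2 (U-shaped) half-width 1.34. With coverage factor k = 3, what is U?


mean = (123.469 + 123.362 + 124.016 + 123.337 + 124.159 + 123.39 + 121.905) / 7 = 123.3768571
s = sqrt(sum((x - mean)^2)/(n-1)) = 0.72996425
u_A = s / sqrt(n) = 0.72996425 / sqrt(7) = 0.27590055
u_B1 = 1.022 / sqrt(3) = 0.59005198
u_B2 = 1.34 / sqrt(2) = 0.94752309
uc = sqrt(0.27590055^2 + 0.59005198^2 + 0.94752309^2) = 1.1498184
U = k * uc = 3 * 1.1498184
U = 3.4495

3.4495


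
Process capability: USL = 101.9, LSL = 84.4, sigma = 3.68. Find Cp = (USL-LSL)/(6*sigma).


Cp = (USL - LSL) / (6 * sigma)
= (101.9 - 84.4) / (6 * 3.68)
= 17.5000 / 22.0800
= 0.7926

0.7926


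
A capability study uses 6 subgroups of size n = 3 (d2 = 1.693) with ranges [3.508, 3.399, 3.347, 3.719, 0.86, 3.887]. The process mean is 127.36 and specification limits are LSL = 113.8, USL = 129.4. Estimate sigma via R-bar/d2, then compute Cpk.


R_bar = (3.508 + 3.399 + 3.347 + 3.719 + 0.86 + 3.887) / 6 = 3.12
sigma = R_bar / d2 = 3.12 / 1.693 = 1.8428825
Cp = (USL - LSL)/(6*sigma) = (129.4 - 113.8)/(6*1.8428825) = 1.4108
Cpu = (129.4 - 127.36)/(3*1.8428825) = 0.3690
Cpl = (127.36 - 113.8)/(3*1.8428825) = 2.4527
Cpk = min(Cpu, Cpl) = 0.3690

0.3690


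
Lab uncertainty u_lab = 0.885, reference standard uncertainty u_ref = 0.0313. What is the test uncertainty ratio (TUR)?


TUR = u_lab / u_ref
= 0.885 / 0.0313
= 28.2748

28.2748


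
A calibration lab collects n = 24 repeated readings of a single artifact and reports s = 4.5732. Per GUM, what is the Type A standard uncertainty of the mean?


u_A = s / sqrt(n)
u_A = 4.5732 / sqrt(24)
u_A = 4.5732 / 4.8989795
u_A = 0.9335

0.9335


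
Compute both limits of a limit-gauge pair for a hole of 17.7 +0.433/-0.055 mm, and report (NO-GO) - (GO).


GO = nominal - lower_tol (smallest hole = maximum material condition)
GO = 17.7 - 0.055 = 17.645
NO-GO = nominal + upper_tol (largest hole = least material condition)
NO-GO = 17.7 + 0.433 = 18.133
spread = NO-GO - GO = 18.133 - 17.645 = 0.4880

0.4880


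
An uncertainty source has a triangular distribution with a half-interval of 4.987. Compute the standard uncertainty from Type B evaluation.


u_B = half_width / sqrt(6)
u_B = 4.987 / 2.4494897
u_B = 2.0359

2.0359


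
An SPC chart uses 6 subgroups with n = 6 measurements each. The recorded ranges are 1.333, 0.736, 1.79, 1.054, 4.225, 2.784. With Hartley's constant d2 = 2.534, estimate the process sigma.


R_bar = (1.333 + 0.736 + 1.79 + 1.054 + 4.225 + 2.784) / 6
R_bar = 11.922 / 6 = 1.987
sigma_hat = R_bar / d2 = 1.987 / 2.534 = 0.7841

0.7841


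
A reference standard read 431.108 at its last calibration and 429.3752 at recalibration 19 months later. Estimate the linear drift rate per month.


rate = (v2 - v1) / months
= (429.3752 - 431.108) / 19
= -1.7328 / 19
= -0.0912

-0.0912


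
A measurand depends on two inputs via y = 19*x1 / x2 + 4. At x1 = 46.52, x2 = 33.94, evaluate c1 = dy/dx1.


y = 19*x1 / x2 + 4
dy/dx1 = 19/x2
Evaluate at x2 = 33.94: c1 = 19 / 33.94
c1 = 0.5598

0.5598


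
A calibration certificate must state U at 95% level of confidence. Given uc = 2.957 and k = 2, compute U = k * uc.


U = k * uc
U = 2 * 2.957
U = 5.9140

5.9140


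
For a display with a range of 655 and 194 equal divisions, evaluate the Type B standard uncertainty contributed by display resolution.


resolution = range / divisions
resolution = 655 / 194 = 3.3762887
u_res = resolution / (2*sqrt(3))
u_res = 3.3762887 / 3.4641016
u_res = 0.9747

0.9747


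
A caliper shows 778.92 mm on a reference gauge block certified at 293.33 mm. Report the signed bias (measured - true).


Systematic error = measured - true
= 778.92 - 293.33
= 485.5900

485.5900


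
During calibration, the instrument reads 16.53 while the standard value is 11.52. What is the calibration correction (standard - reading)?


Correction = standard - reading
= 11.52 - 16.53
= -5.0100

-5.0100


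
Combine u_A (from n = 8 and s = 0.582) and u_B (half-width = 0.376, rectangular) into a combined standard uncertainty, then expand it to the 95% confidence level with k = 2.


u_A = s / sqrt(n) = 0.582 / sqrt(8) = 0.20576807
u_B = half_width / sqrt(3) = 0.376 / sqrt(3) = 0.2170837
uc = sqrt(u_A^2 + u_B^2) = sqrt(0.20576807^2 + 0.2170837^2) = 0.29910839
U = k * uc = 2 * 0.29910839
U = 0.5982

0.5982


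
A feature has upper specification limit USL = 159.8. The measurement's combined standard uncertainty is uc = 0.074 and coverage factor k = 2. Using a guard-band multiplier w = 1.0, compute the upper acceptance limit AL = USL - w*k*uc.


U = k * uc = 2 * 0.074 = 0.148
guard band g = w * U = 1.0 * 0.148 = 0.148
AL = USL - g = 159.8 - 0.148
AL = 159.6520

159.6520


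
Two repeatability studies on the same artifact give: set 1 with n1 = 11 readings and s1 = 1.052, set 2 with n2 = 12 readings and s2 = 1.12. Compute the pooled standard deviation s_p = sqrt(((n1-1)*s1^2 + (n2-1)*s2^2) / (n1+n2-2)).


s_p = sqrt(((n1-1)*s1^2 + (n2-1)*s2^2) / (n1+n2-2))
numerator = (11-1)*1.052^2 + (12-1)*1.12^2 = 11.06704 + 13.7984 = 24.86544
denominator = 11 + 12 - 2 = 21
s_p^2 = 24.86544 / 21 = 1.1840686
s_p = sqrt(1.1840686) = 1.0881

1.0881
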